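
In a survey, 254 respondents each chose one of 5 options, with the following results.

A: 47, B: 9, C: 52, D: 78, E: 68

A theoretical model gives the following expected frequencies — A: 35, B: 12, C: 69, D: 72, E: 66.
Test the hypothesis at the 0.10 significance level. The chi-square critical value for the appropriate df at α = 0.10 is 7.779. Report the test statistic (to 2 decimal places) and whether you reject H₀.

9.61; reject

A: (47 − 35)²/35 = 144/35 = 4.114
B: (9 − 12)²/12 = 9/12 = 0.750
C: (52 − 69)²/69 = 289/69 = 4.188
D: (78 − 72)²/72 = 36/72 = 0.500
E: (68 − 66)²/66 = 4/66 = 0.061
Sum = 9.61
df = 4. Since 9.61 > 7.779, we reject H₀.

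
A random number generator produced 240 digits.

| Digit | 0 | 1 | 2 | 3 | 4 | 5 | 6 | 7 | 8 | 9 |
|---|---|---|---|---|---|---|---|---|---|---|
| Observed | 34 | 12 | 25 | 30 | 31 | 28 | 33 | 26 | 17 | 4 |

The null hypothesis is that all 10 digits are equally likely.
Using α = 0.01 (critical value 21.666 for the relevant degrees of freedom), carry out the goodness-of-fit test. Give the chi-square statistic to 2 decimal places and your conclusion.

36.67; reject

Under H₀ each category has probability 1/10, so each expected count is 240/10 = 24.
0: (34 − 24)²/24 = 100/24 = 4.167
1: (12 − 24)²/24 = 144/24 = 6.000
2: (25 − 24)²/24 = 1/24 = 0.042
3: (30 − 24)²/24 = 36/24 = 1.500
4: (31 − 24)²/24 = 49/24 = 2.042
5: (28 − 24)²/24 = 16/24 = 0.667
6: (33 − 24)²/24 = 81/24 = 3.375
7: (26 − 24)²/24 = 4/24 = 0.167
8: (17 − 24)²/24 = 49/24 = 2.042
9: (4 − 24)²/24 = 400/24 = 16.667
Sum = 36.67
df = 9. Since 36.67 > 21.666, we reject H₀.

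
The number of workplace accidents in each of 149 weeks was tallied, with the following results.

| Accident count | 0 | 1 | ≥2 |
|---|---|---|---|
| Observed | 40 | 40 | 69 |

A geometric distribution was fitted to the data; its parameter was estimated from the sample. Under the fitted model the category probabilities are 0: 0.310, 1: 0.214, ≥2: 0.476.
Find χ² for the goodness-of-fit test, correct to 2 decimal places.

2.95

Expected counts E_i = n·p_i: 149×0.310 = 46.19, 149×0.214 = 31.886, 149×0.476 = 70.924.
0: (40 − 46.19)²/46.19 = 38.3161/46.19 = 0.830
1: (40 − 31.886)²/31.886 = 65.836996/31.886 = 2.065
≥2: (69 − 70.924)²/70.924 = 3.701776/70.924 = 0.052
Sum = 2.95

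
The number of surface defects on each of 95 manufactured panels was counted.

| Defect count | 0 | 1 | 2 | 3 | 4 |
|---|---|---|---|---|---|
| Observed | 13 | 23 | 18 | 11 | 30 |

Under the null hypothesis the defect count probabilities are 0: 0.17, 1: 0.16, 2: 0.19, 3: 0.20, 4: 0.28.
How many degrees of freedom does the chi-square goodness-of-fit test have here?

There are k = 5 categories and no parameters were estimated from the data, so df = 5 − 1 = 4.

4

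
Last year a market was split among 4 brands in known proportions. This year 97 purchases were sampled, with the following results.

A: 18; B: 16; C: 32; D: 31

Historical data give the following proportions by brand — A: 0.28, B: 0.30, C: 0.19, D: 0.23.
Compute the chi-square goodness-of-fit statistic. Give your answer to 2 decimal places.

22.36

Expected counts E_i = n·p_i: 97×0.28 = 27.16, 97×0.30 = 29.1, 97×0.19 = 18.43, 97×0.23 = 22.31.
χ² = (18−27.16)²/27.16 + (16−29.1)²/29.1 + (32−18.43)²/18.43 + (31−22.31)²/22.31
   = 3.089 + 5.897 + 9.992 + 3.385
Sum = 22.36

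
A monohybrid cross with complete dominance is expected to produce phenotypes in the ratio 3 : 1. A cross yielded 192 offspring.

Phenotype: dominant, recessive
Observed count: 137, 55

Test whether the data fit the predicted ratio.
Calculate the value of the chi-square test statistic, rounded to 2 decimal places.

Ratio total = 4. Expected counts: 192×3/4 = 144, 192×1/4 = 48.
dominant: (137 − 144)²/144 = 49/144 = 0.340
recessive: (55 − 48)²/48 = 49/48 = 1.021
Sum = 1.36

1.36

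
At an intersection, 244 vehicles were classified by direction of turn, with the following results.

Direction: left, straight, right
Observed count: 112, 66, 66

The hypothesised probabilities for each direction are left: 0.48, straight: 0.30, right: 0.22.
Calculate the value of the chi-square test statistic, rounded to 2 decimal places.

Expected counts E_i = n·p_i: 244×0.48 = 117.12, 244×0.30 = 73.2, 244×0.22 = 53.68.
left: (112 − 117.12)²/117.12 = 26.2144/117.12 = 0.224
straight: (66 − 73.2)²/73.2 = 51.84/73.2 = 0.708
right: (66 − 53.68)²/53.68 = 151.7824/53.68 = 2.828
Sum = 3.76

3.76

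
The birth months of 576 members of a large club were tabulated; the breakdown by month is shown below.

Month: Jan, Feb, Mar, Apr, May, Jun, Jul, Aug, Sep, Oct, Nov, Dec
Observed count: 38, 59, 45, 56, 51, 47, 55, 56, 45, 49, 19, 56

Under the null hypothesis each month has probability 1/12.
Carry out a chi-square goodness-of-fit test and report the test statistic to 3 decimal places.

27.750

Under H₀ each category has probability 1/12, so each expected count is 576/12 = 48.
Jan: (38 − 48)²/48 = 100/48 = 2.0833
Feb: (59 − 48)²/48 = 121/48 = 2.5208
Mar: (45 − 48)²/48 = 9/48 = 0.1875
Apr: (56 − 48)²/48 = 64/48 = 1.3333
May: (51 − 48)²/48 = 9/48 = 0.1875
Jun: (47 − 48)²/48 = 1/48 = 0.0208
Jul: (55 − 48)²/48 = 49/48 = 1.0208
Aug: (56 − 48)²/48 = 64/48 = 1.3333
Sep: (45 − 48)²/48 = 9/48 = 0.1875
Oct: (49 − 48)²/48 = 1/48 = 0.0208
Nov: (19 − 48)²/48 = 841/48 = 17.5208
Dec: (56 − 48)²/48 = 64/48 = 1.3333
Sum = 27.750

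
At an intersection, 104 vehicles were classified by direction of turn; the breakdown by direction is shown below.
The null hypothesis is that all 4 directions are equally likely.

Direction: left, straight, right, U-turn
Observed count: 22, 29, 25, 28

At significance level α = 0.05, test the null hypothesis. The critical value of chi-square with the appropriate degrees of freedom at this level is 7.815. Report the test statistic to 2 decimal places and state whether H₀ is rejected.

1.15; do not reject

Under H₀ each category has probability 1/4, so each expected count is 104/4 = 26.
left: (22 − 26)²/26 = 16/26 = 0.615
straight: (29 − 26)²/26 = 9/26 = 0.346
right: (25 − 26)²/26 = 1/26 = 0.038
U-turn: (28 − 26)²/26 = 4/26 = 0.154
Sum = 1.15
df = 3. Since 1.15 < 7.815, we do not reject H₀.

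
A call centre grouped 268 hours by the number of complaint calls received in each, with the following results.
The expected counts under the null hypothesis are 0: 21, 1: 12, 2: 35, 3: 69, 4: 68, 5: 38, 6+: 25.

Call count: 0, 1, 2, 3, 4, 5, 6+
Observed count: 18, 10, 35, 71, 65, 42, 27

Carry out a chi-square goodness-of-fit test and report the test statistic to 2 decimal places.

0: (18 − 21)²/21 = 9/21 = 0.429
1: (10 − 12)²/12 = 4/12 = 0.333
2: (35 − 35)²/35 = 0/35 = 0.000
3: (71 − 69)²/69 = 4/69 = 0.058
4: (65 − 68)²/68 = 9/68 = 0.132
5: (42 − 38)²/38 = 16/38 = 0.421
6+: (27 − 25)²/25 = 4/25 = 0.160
Sum = 1.53

1.53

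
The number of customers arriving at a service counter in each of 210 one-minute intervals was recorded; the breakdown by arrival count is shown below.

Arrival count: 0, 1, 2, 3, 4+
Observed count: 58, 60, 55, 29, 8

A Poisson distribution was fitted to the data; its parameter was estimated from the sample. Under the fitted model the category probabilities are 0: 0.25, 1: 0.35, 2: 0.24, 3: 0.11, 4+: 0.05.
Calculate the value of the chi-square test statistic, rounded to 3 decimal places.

5.578

Expected counts E_i = n·p_i: 210×0.25 = 52.5, 210×0.35 = 73.5, 210×0.24 = 50.4, 210×0.11 = 23.1, 210×0.05 = 10.5.
χ² = (58−52.5)²/52.5 + (60−73.5)²/73.5 + (55−50.4)²/50.4 + (29−23.1)²/23.1 + (8−10.5)²/10.5
   = 0.5762 + 2.4796 + 0.4198 + 1.5069 + 0.5952
Sum = 5.578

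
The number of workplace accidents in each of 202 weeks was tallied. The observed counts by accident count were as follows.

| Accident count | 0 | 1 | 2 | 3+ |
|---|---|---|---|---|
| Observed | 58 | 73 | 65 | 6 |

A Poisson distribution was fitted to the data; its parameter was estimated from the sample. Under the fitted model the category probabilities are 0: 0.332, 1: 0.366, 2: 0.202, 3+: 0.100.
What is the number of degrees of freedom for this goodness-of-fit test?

2

There are k = 4 categories and 1 parameter estimated from the data, so df = 4 − 1 − 1 = 2.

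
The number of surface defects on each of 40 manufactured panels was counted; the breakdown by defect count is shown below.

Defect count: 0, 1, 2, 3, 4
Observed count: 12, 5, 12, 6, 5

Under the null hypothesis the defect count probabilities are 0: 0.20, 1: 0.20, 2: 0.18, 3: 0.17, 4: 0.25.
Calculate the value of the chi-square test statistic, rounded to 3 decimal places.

8.919

Expected counts E_i = n·p_i: 40×0.20 = 8, 40×0.20 = 8, 40×0.18 = 7.2, 40×0.17 = 6.8, 40×0.25 = 10.
χ² = (12−8)²/8 + (5−8)²/8 + (12−7.2)²/7.2 + (6−6.8)²/6.8 + (5−10)²/10
   = 2.0000 + 1.1250 + 3.2000 + 0.0941 + 2.5000
Sum = 8.919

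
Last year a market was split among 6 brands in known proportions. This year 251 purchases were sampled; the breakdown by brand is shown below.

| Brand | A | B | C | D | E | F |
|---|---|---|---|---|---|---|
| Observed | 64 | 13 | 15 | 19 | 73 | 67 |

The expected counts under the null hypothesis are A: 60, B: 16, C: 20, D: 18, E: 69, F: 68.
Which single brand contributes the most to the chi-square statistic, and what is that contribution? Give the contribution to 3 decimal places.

A: (64 − 60)²/60 = 16/60 = 0.2667
B: (13 − 16)²/16 = 9/16 = 0.5625
C: (15 − 20)²/20 = 25/20 = 1.2500
D: (19 − 18)²/18 = 1/18 = 0.0556
E: (73 − 69)²/69 = 16/69 = 0.2319
F: (67 − 68)²/68 = 1/68 = 0.0147
The largest term is for C: 1.250.

C, 1.250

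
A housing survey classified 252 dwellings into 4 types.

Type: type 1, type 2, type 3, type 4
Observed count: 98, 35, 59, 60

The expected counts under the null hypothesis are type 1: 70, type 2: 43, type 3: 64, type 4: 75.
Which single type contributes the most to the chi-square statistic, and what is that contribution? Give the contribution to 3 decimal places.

type 1, 11.200

χ² = (98−70)²/70 + (35−43)²/43 + (59−64)²/64 + (60−75)²/75
   = 11.2000 + 1.4884 + 0.3906 + 3.0000
The largest term is for type 1: 11.200.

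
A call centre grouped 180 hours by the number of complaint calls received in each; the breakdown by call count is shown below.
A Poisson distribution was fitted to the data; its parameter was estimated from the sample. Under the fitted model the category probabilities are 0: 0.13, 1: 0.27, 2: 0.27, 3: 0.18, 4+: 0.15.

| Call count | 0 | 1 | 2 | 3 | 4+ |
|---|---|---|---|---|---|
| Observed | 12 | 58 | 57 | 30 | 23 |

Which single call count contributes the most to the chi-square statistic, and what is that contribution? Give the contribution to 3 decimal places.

Expected counts E_i = n·p_i: 180×0.13 = 23.4, 180×0.27 = 48.6, 180×0.27 = 48.6, 180×0.18 = 32.4, 180×0.15 = 27.
cat         O        E   (O−E)²/E
0          12     23.4     5.5538
1          58     48.6     1.8181
2          57     48.6     1.4519
3          30     32.4     0.1778
4+         23       27     0.5926
The largest term is for 0: 5.554.

0, 5.554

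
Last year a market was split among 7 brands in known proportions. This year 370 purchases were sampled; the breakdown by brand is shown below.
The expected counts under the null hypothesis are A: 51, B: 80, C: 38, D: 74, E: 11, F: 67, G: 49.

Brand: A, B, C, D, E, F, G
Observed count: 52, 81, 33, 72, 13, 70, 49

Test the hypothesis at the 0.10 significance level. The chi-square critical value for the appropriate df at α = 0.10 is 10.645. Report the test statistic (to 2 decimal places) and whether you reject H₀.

χ² = (52−51)²/51 + (81−80)²/80 + (33−38)²/38 + (72−74)²/74 + (13−11)²/11 + (70−67)²/67 + (49−49)²/49
   = 0.020 + 0.013 + 0.658 + 0.054 + 0.364 + 0.134 + 0.000
Sum = 1.24
df = 6. Since 1.24 < 10.645, we do not reject H₀.

1.24; do not reject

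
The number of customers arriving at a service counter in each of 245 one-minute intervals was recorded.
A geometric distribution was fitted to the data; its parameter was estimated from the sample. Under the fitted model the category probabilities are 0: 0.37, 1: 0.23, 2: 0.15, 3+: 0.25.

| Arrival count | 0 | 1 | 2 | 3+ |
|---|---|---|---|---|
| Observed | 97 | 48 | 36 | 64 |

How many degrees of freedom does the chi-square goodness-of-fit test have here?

There are k = 4 categories and 1 parameter estimated from the data, so df = 4 − 1 − 1 = 2.

2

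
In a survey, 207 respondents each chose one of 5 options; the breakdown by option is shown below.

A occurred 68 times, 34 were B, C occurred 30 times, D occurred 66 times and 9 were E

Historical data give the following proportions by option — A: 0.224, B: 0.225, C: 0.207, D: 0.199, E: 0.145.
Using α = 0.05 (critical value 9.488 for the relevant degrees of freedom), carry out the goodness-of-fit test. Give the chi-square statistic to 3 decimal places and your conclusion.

Expected counts E_i = n·p_i: 207×0.224 = 46.368, 207×0.225 = 46.575, 207×0.207 = 42.849, 207×0.199 = 41.193, 207×0.145 = 30.015.
A: (68 − 46.368)²/46.368 = 467.943424/46.368 = 10.0919
B: (34 − 46.575)²/46.575 = 158.130625/46.575 = 3.3952
C: (30 − 42.849)²/42.849 = 165.096801/42.849 = 3.8530
D: (66 − 41.193)²/41.193 = 615.387249/41.193 = 14.9391
E: (9 − 30.015)²/30.015 = 441.630225/30.015 = 14.7137
Sum = 46.993
df = 4. Since 46.993 > 9.488, we reject H₀.

46.993; reject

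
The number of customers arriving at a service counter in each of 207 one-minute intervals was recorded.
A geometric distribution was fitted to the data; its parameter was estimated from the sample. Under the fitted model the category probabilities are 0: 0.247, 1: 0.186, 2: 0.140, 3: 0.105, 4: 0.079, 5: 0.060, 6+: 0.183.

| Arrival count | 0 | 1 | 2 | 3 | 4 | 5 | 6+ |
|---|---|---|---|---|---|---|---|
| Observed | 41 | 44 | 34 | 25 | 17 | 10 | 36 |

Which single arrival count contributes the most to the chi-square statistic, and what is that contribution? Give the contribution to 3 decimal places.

0, 2.007

Expected counts E_i = n·p_i: 207×0.247 = 51.129, 207×0.186 = 38.502, 207×0.140 = 28.98, 207×0.105 = 21.735, 207×0.079 = 16.353, 207×0.060 = 12.42, 207×0.183 = 37.881.
χ² = (41−51.129)²/51.129 + (44−38.502)²/38.502 + (34−28.98)²/28.98 + (25−21.735)²/21.735 + (17−16.353)²/16.353 + (10−12.42)²/12.42 + (36−37.881)²/37.881
   = 2.0066 + 0.7851 + 0.8696 + 0.4905 + 0.0256 + 0.4715 + 0.0934
The largest term is for 0: 2.007.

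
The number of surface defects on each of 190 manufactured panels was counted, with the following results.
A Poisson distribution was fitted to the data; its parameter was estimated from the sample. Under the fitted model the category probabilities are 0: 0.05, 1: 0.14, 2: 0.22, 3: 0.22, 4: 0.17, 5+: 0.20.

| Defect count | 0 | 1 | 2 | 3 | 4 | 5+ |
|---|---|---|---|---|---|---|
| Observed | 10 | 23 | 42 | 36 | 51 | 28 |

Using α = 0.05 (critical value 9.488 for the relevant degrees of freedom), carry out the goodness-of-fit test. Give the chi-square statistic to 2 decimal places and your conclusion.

14.78; reject

Expected counts E_i = n·p_i: 190×0.05 = 9.5, 190×0.14 = 26.6, 190×0.22 = 41.8, 190×0.22 = 41.8, 190×0.17 = 32.3, 190×0.20 = 38.
0: (10 − 9.5)²/9.5 = 0.25/9.5 = 0.026
1: (23 − 26.6)²/26.6 = 12.96/26.6 = 0.487
2: (42 − 41.8)²/41.8 = 0.04/41.8 = 0.001
3: (36 − 41.8)²/41.8 = 33.64/41.8 = 0.805
4: (51 − 32.3)²/32.3 = 349.69/32.3 = 10.826
5+: (28 − 38)²/38 = 100/38 = 2.632
Sum = 14.78
df = 4. Since 14.78 > 9.488, we reject H₀.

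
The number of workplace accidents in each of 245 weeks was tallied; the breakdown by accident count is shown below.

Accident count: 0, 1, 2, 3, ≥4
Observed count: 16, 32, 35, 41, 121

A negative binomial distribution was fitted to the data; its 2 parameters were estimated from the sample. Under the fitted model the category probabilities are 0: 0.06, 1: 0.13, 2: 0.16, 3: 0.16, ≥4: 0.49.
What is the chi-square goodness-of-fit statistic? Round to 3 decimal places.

Expected counts E_i = n·p_i: 245×0.06 = 14.7, 245×0.13 = 31.85, 245×0.16 = 39.2, 245×0.16 = 39.2, 245×0.49 = 120.05.
χ² = (16−14.7)²/14.7 + (32−31.85)²/31.85 + (35−39.2)²/39.2 + (41−39.2)²/39.2 + (121−120.05)²/120.05
   = 0.1150 + 0.0007 + 0.4500 + 0.0827 + 0.0075
Sum = 0.656

0.656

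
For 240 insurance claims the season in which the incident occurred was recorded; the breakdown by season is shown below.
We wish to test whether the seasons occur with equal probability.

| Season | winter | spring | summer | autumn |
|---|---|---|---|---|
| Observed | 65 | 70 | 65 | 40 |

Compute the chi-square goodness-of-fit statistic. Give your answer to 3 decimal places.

9.167

Under H₀ each category has probability 1/4, so each expected count is 240/4 = 60.
winter: (65 − 60)²/60 = 25/60 = 0.4167
spring: (70 − 60)²/60 = 100/60 = 1.6667
summer: (65 − 60)²/60 = 25/60 = 0.4167
autumn: (40 − 60)²/60 = 400/60 = 6.6667
Sum = 9.167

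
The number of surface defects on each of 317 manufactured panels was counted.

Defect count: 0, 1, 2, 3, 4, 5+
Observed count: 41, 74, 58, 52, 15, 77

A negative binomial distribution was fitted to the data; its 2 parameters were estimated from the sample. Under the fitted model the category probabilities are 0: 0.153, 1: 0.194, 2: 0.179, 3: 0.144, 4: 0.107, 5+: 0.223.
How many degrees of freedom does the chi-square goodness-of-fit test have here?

There are k = 6 categories and 2 parameters estimated from the data, so df = 6 − 1 − 2 = 3.

3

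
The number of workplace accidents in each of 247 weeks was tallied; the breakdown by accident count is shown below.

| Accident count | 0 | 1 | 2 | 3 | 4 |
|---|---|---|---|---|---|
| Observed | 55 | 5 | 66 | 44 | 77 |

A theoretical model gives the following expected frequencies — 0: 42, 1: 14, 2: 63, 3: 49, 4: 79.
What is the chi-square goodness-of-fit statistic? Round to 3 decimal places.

10.513

χ² = (55−42)²/42 + (5−14)²/14 + (66−63)²/63 + (44−49)²/49 + (77−79)²/79
   = 4.0238 + 5.7857 + 0.1429 + 0.5102 + 0.0506
Sum = 10.513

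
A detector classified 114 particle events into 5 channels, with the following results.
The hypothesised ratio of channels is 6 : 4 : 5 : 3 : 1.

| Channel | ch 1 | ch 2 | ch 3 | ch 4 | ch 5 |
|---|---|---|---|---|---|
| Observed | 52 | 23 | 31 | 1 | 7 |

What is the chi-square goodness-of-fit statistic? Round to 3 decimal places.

23.408

Ratio total = 19. Expected counts: 114×6/19 = 36, 114×4/19 = 24, 114×5/19 = 30, 114×3/19 = 18, 114×1/19 = 6.
cat         O        E   (O−E)²/E
ch 1       52       36     7.1111
ch 2       23       24     0.0417
ch 3       31       30     0.0333
ch 4        1       18    16.0556
ch 5        7        6     0.1667
Sum = 23.408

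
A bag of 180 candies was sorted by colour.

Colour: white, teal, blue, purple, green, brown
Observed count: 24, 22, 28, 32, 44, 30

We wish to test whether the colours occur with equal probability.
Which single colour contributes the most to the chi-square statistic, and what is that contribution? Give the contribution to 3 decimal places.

green, 6.533

Under H₀ each category has probability 1/6, so each expected count is 180/6 = 30.
χ² = (24−30)²/30 + (22−30)²/30 + (28−30)²/30 + (32−30)²/30 + (44−30)²/30 + (30−30)²/30
   = 1.2000 + 2.1333 + 0.1333 + 0.1333 + 6.5333 + 0.0000
The largest term is for green: 6.533.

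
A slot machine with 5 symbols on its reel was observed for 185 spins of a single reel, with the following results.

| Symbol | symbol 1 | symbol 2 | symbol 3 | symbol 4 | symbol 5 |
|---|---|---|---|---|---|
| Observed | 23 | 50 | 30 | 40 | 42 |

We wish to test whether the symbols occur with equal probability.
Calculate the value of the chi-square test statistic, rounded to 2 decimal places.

Expected count for each of the 5 categories: 185/5 = 37.
cat           O        E   (O−E)²/E
symbol 1     23       37      5.297
symbol 2     50       37      4.568
symbol 3     30       37      1.324
symbol 4     40       37      0.243
symbol 5     42       37      0.676
Sum = 12.11

12.11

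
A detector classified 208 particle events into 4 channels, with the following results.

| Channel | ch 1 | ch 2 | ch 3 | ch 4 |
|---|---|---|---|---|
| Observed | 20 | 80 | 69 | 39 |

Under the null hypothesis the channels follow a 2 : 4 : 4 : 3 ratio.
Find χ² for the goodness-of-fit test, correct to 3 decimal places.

10.578

Ratio total = 13. Expected counts: 208×2/13 = 32, 208×4/13 = 64, 208×4/13 = 64, 208×3/13 = 48.
ch 1: (20 − 32)²/32 = 144/32 = 4.5000
ch 2: (80 − 64)²/64 = 256/64 = 4.0000
ch 3: (69 − 64)²/64 = 25/64 = 0.3906
ch 4: (39 − 48)²/48 = 81/48 = 1.6875
Sum = 10.578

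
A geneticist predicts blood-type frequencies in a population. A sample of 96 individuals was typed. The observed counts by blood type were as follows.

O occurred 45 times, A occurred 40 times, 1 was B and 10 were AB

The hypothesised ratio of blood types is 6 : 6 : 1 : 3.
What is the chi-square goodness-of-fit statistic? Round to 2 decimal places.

10.42

Ratio total = 16. Expected counts: 96×6/16 = 36, 96×6/16 = 36, 96×1/16 = 6, 96×3/16 = 18.
O: (45 − 36)²/36 = 81/36 = 2.250
A: (40 − 36)²/36 = 16/36 = 0.444
B: (1 − 6)²/6 = 25/6 = 4.167
AB: (10 − 18)²/18 = 64/18 = 3.556
Sum = 10.42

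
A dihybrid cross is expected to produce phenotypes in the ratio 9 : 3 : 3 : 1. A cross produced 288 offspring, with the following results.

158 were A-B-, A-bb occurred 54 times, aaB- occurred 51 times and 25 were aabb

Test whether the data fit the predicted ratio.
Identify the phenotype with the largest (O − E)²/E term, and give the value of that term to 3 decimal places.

aabb, 2.722

Ratio total = 16. Expected counts: 288×9/16 = 162, 288×3/16 = 54, 288×3/16 = 54, 288×1/16 = 18.
cat         O        E   (O−E)²/E
A-B-      158      162     0.0988
A-bb       54       54     0.0000
aaB-       51       54     0.1667
aabb       25       18     2.7222
The largest term is for aabb: 2.722.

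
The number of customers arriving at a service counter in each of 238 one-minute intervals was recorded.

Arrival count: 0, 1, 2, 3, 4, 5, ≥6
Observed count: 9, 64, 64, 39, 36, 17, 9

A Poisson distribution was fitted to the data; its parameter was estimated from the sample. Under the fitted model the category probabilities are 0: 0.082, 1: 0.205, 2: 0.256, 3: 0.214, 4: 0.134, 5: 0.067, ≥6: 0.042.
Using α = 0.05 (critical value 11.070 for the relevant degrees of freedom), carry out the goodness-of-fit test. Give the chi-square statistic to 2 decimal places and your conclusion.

14.06; reject

Expected counts E_i = n·p_i: 238×0.082 = 19.516, 238×0.205 = 48.79, 238×0.256 = 60.928, 238×0.214 = 50.932, 238×0.134 = 31.892, 238×0.067 = 15.946, 238×0.042 = 9.996.
0: (9 − 19.516)²/19.516 = 110.586256/19.516 = 5.666
1: (64 − 48.79)²/48.79 = 231.3441/48.79 = 4.742
2: (64 − 60.928)²/60.928 = 9.437184/60.928 = 0.155
3: (39 − 50.932)²/50.932 = 142.372624/50.932 = 2.795
4: (36 − 31.892)²/31.892 = 16.875664/31.892 = 0.529
5: (17 − 15.946)²/15.946 = 1.110916/15.946 = 0.070
≥6: (9 − 9.996)²/9.996 = 0.992016/9.996 = 0.099
Sum = 14.06
df = 5. Since 14.06 > 11.070, we reject H₀.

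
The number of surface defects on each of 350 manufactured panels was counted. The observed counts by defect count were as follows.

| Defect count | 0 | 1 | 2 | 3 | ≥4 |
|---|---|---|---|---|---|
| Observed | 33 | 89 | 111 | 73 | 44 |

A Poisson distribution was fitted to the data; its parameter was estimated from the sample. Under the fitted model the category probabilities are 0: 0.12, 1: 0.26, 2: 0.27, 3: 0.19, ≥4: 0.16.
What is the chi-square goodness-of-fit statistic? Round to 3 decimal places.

Expected counts E_i = n·p_i: 350×0.12 = 42, 350×0.26 = 91, 350×0.27 = 94.5, 350×0.19 = 66.5, 350×0.16 = 56.
χ² = (33−42)²/42 + (89−91)²/91 + (111−94.5)²/94.5 + (73−66.5)²/66.5 + (44−56)²/56
   = 1.9286 + 0.0440 + 2.8810 + 0.6353 + 2.5714
Sum = 8.060

8.060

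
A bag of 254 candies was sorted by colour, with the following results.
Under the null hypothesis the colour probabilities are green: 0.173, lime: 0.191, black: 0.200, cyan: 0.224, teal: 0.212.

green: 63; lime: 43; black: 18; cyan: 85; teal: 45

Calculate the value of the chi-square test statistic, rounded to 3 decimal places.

Expected counts E_i = n·p_i: 254×0.173 = 43.942, 254×0.191 = 48.514, 254×0.200 = 50.8, 254×0.224 = 56.896, 254×0.212 = 53.848.
χ² = (63−43.942)²/43.942 + (43−48.514)²/48.514 + (18−50.8)²/50.8 + (85−56.896)²/56.896 + (45−53.848)²/53.848
   = 8.2656 + 0.6267 + 21.1780 + 13.8821 + 1.4539
Sum = 45.406

45.406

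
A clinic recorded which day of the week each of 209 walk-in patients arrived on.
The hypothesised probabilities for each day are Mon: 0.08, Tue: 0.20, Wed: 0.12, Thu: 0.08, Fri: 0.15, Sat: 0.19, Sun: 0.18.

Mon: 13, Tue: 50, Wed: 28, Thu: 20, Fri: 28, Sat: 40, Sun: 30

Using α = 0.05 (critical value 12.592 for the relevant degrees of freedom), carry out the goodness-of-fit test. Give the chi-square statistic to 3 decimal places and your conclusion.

Expected counts E_i = n·p_i: 209×0.08 = 16.72, 209×0.20 = 41.8, 209×0.12 = 25.08, 209×0.08 = 16.72, 209×0.15 = 31.35, 209×0.19 = 39.71, 209×0.18 = 37.62.
χ² = (13−16.72)²/16.72 + (50−41.8)²/41.8 + (28−25.08)²/25.08 + (20−16.72)²/16.72 + (28−31.35)²/31.35 + (40−39.71)²/39.71 + (30−37.62)²/37.62
   = 0.8277 + 1.6086 + 0.3400 + 0.6434 + 0.3580 + 0.0021 + 1.5434
Sum = 5.323
df = 6. Since 5.323 < 12.592, we do not reject H₀.

5.323; do not reject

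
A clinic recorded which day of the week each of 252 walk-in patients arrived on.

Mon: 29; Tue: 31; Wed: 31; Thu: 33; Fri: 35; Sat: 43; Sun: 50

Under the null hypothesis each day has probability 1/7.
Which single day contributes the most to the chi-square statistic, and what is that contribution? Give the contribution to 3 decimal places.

Under H₀ each category has probability 1/7, so each expected count is 252/7 = 36.
Mon: (29 − 36)²/36 = 49/36 = 1.3611
Tue: (31 − 36)²/36 = 25/36 = 0.6944
Wed: (31 − 36)²/36 = 25/36 = 0.6944
Thu: (33 − 36)²/36 = 9/36 = 0.2500
Fri: (35 − 36)²/36 = 1/36 = 0.0278
Sat: (43 − 36)²/36 = 49/36 = 1.3611
Sun: (50 − 36)²/36 = 196/36 = 5.4444
The largest term is for Sun: 5.444.

Sun, 5.444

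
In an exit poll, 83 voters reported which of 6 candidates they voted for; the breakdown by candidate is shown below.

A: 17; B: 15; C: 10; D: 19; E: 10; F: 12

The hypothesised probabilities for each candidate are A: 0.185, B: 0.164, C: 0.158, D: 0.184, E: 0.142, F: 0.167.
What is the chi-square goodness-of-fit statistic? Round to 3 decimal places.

Expected counts E_i = n·p_i: 83×0.185 = 15.355, 83×0.164 = 13.612, 83×0.158 = 13.114, 83×0.184 = 15.272, 83×0.142 = 11.786, 83×0.167 = 13.861.
χ² = (17−15.355)²/15.355 + (15−13.612)²/13.612 + (10−13.114)²/13.114 + (19−15.272)²/15.272 + (10−11.786)²/11.786 + (12−13.861)²/13.861
   = 0.1762 + 0.1415 + 0.7394 + 0.9100 + 0.2706 + 0.2499
Sum = 2.488

2.488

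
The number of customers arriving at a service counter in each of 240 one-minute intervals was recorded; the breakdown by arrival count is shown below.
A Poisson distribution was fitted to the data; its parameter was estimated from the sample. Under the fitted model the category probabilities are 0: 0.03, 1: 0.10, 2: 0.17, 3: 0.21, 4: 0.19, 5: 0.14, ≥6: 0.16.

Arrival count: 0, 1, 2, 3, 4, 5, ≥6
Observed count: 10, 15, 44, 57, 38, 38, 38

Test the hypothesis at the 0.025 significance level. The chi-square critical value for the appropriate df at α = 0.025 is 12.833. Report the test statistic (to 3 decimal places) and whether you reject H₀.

Expected counts E_i = n·p_i: 240×0.03 = 7.2, 240×0.10 = 24, 240×0.17 = 40.8, 240×0.21 = 50.4, 240×0.19 = 45.6, 240×0.14 = 33.6, 240×0.16 = 38.4.
0: (10 − 7.2)²/7.2 = 7.84/7.2 = 1.0889
1: (15 − 24)²/24 = 81/24 = 3.3750
2: (44 − 40.8)²/40.8 = 10.24/40.8 = 0.2510
3: (57 − 50.4)²/50.4 = 43.56/50.4 = 0.8643
4: (38 − 45.6)²/45.6 = 57.76/45.6 = 1.2667
5: (38 − 33.6)²/33.6 = 19.36/33.6 = 0.5762
≥6: (38 − 38.4)²/38.4 = 0.16/38.4 = 0.0042
Sum = 7.426
df = 5. Since 7.426 < 12.833, we do not reject H₀.

7.426; do not reject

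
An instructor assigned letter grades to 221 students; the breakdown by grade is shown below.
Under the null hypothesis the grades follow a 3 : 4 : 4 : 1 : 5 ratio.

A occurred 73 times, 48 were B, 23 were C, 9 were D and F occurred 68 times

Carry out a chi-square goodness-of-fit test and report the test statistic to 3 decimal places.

Ratio total = 17. Expected counts: 221×3/17 = 39, 221×4/17 = 52, 221×4/17 = 52, 221×1/17 = 13, 221×5/17 = 65.
cat         O        E   (O−E)²/E
A          73       39    29.6410
B          48       52     0.3077
C          23       52    16.1731
D           9       13     1.2308
F          68       65     0.1385
Sum = 47.491

47.491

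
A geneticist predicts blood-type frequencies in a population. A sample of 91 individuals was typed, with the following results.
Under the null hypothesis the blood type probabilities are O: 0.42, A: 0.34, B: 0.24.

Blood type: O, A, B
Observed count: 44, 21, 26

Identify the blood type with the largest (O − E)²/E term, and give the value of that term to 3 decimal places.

A, 3.193

Expected counts E_i = n·p_i: 91×0.42 = 38.22, 91×0.34 = 30.94, 91×0.24 = 21.84.
O: (44 − 38.22)²/38.22 = 33.4084/38.22 = 0.8741
A: (21 − 30.94)²/30.94 = 98.8036/30.94 = 3.1934
B: (26 − 21.84)²/21.84 = 17.3056/21.84 = 0.7924
The largest term is for A: 3.193.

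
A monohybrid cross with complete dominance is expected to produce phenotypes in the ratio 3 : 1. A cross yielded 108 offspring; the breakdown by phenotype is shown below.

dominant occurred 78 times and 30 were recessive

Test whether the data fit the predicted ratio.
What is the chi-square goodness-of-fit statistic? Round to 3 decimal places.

0.444

Ratio total = 4. Expected counts: 108×3/4 = 81, 108×1/4 = 27.
cat            O        E   (O−E)²/E
dominant      78       81     0.1111
recessive     30       27     0.3333
Sum = 0.444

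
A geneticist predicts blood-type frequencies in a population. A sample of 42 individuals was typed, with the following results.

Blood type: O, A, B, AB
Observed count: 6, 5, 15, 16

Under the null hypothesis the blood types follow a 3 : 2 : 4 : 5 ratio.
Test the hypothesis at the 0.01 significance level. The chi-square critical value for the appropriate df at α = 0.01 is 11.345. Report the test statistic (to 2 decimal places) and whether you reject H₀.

Ratio total = 14. Expected counts: 42×3/14 = 9, 42×2/14 = 6, 42×4/14 = 12, 42×5/14 = 15.
cat         O        E   (O−E)²/E
O           6        9      1.000
A           5        6      0.167
B          15       12      0.750
AB         16       15      0.067
Sum = 1.98
df = 3. Since 1.98 < 11.345, we do not reject H₀.

1.98; do not reject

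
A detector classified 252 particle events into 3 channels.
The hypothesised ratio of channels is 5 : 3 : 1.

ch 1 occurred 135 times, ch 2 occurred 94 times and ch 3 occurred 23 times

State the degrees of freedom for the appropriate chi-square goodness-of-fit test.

2

There are k = 3 categories and no parameters were estimated from the data, so df = 3 − 1 = 2.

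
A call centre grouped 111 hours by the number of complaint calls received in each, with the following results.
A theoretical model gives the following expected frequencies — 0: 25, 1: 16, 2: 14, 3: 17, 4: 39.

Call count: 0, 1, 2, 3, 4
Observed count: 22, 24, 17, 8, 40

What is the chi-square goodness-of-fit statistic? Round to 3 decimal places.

χ² = (22−25)²/25 + (24−16)²/16 + (17−14)²/14 + (8−17)²/17 + (40−39)²/39
   = 0.3600 + 4.0000 + 0.6429 + 4.7647 + 0.0256
Sum = 9.793

9.793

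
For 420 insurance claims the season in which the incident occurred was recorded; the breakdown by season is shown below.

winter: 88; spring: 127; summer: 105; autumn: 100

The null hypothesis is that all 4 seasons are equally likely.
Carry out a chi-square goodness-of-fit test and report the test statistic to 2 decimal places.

7.60

Under H₀ each category has probability 1/4, so each expected count is 420/4 = 105.
winter: (88 − 105)²/105 = 289/105 = 2.752
spring: (127 − 105)²/105 = 484/105 = 4.610
summer: (105 − 105)²/105 = 0/105 = 0.000
autumn: (100 − 105)²/105 = 25/105 = 0.238
Sum = 7.60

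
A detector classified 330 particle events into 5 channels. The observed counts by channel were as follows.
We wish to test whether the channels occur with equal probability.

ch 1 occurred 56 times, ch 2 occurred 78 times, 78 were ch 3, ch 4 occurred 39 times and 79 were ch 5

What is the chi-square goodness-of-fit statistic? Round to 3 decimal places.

19.485

Expected count for each of the 5 categories: 330/5 = 66.
cat         O        E   (O−E)²/E
ch 1       56       66     1.5152
ch 2       78       66     2.1818
ch 3       78       66     2.1818
ch 4       39       66    11.0455
ch 5       79       66     2.5606
Sum = 19.485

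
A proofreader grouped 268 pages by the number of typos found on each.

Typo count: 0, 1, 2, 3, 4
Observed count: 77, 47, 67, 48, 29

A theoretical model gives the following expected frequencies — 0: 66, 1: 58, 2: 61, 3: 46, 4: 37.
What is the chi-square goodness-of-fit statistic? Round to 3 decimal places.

6.326

χ² = (77−66)²/66 + (47−58)²/58 + (67−61)²/61 + (48−46)²/46 + (29−37)²/37
   = 1.8333 + 2.0862 + 0.5902 + 0.0870 + 1.7297
Sum = 6.326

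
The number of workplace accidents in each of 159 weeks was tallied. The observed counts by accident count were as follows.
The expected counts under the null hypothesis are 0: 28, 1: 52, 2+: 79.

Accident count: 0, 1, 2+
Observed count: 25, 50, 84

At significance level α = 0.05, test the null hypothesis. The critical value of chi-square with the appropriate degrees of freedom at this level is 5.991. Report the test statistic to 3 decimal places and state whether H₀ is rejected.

cat         O        E   (O−E)²/E
0          25       28     0.3214
1          50       52     0.0769
2+         84       79     0.3165
Sum = 0.715
df = 2. Since 0.715 < 5.991, we do not reject H₀.

0.715; do not reject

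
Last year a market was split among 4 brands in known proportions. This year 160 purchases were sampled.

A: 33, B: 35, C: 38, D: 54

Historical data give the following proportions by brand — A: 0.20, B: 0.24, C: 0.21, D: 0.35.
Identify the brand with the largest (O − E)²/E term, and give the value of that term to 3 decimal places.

Expected counts E_i = n·p_i: 160×0.20 = 32, 160×0.24 = 38.4, 160×0.21 = 33.6, 160×0.35 = 56.
cat         O        E   (O−E)²/E
A          33       32     0.0313
B          35     38.4     0.3010
C          38     33.6     0.5762
D          54       56     0.0714
The largest term is for C: 0.576.

C, 0.576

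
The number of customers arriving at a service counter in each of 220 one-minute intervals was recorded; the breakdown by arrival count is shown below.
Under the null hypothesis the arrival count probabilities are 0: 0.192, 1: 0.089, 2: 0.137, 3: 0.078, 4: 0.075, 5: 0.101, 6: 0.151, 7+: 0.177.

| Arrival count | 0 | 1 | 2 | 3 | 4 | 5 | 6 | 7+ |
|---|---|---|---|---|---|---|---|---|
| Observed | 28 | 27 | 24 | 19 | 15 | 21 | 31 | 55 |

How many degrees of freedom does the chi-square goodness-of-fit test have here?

7

There are k = 8 categories and no parameters were estimated from the data, so df = 8 − 1 = 7.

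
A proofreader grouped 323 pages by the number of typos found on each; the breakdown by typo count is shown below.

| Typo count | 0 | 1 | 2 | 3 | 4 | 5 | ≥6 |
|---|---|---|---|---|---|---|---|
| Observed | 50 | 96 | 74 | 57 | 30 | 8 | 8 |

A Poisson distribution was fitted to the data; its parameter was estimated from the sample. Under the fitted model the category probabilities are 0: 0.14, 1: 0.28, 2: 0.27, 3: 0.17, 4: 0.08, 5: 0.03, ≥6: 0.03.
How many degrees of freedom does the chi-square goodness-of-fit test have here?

5

There are k = 7 categories and 1 parameter estimated from the data, so df = 7 − 1 − 1 = 5.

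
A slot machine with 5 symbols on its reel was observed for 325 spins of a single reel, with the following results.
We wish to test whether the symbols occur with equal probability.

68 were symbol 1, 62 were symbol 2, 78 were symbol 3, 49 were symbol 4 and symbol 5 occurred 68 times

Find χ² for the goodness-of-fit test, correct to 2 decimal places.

6.95

Under H₀ each category has probability 1/5, so each expected count is 325/5 = 65.
symbol 1: (68 − 65)²/65 = 9/65 = 0.138
symbol 2: (62 − 65)²/65 = 9/65 = 0.138
symbol 3: (78 − 65)²/65 = 169/65 = 2.600
symbol 4: (49 − 65)²/65 = 256/65 = 3.938
symbol 5: (68 − 65)²/65 = 9/65 = 0.138
Sum = 6.95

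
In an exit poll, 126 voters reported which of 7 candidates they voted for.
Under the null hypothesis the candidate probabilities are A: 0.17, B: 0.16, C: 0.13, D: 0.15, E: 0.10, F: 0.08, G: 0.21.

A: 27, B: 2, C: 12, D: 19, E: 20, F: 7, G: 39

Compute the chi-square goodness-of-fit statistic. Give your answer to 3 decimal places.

Expected counts E_i = n·p_i: 126×0.17 = 21.42, 126×0.16 = 20.16, 126×0.13 = 16.38, 126×0.15 = 18.9, 126×0.10 = 12.6, 126×0.08 = 10.08, 126×0.21 = 26.46.
A: (27 − 21.42)²/21.42 = 31.1364/21.42 = 1.4536
B: (2 − 20.16)²/20.16 = 329.7856/20.16 = 16.3584
C: (12 − 16.38)²/16.38 = 19.1844/16.38 = 1.1712
D: (19 − 18.9)²/18.9 = 0.01/18.9 = 0.0005
E: (20 − 12.6)²/12.6 = 54.76/12.6 = 4.3460
F: (7 − 10.08)²/10.08 = 9.4864/10.08 = 0.9411
G: (39 − 26.46)²/26.46 = 157.2516/26.46 = 5.9430
Sum = 30.214

30.214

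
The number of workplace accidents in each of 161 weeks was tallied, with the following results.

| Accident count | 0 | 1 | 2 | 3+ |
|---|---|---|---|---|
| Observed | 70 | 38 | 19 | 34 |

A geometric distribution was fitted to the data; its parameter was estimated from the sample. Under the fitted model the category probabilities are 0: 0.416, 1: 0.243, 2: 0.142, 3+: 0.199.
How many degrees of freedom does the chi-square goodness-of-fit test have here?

There are k = 4 categories and 1 parameter estimated from the data, so df = 4 − 1 − 1 = 2.

2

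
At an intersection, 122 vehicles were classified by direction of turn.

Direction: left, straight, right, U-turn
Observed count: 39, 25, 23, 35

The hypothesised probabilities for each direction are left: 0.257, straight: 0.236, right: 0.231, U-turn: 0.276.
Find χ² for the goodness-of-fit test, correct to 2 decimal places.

Expected counts E_i = n·p_i: 122×0.257 = 31.354, 122×0.236 = 28.792, 122×0.231 = 28.182, 122×0.276 = 33.672.
χ² = (39−31.354)²/31.354 + (25−28.792)²/28.792 + (23−28.182)²/28.182 + (35−33.672)²/33.672
   = 1.865 + 0.499 + 0.953 + 0.052
Sum = 3.37

3.37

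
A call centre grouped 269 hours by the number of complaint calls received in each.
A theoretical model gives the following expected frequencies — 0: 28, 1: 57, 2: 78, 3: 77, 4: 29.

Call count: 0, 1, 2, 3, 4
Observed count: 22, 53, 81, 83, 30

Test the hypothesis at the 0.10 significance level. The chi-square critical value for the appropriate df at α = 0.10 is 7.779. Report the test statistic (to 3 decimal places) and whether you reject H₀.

χ² = (22−28)²/28 + (53−57)²/57 + (81−78)²/78 + (83−77)²/77 + (30−29)²/29
   = 1.2857 + 0.2807 + 0.1154 + 0.4675 + 0.0345
Sum = 2.184
df = 4. Since 2.184 < 7.779, we do not reject H₀.

2.184; do not reject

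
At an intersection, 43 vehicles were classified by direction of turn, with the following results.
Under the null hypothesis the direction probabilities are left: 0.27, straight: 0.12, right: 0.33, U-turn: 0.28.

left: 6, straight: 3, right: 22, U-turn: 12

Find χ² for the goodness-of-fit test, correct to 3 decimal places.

7.914

Expected counts E_i = n·p_i: 43×0.27 = 11.61, 43×0.12 = 5.16, 43×0.33 = 14.19, 43×0.28 = 12.04.
cat           O        E   (O−E)²/E
left          6    11.61     2.7108
straight      3     5.16     0.9042
right        22    14.19     4.2985
U-turn       12    12.04     0.0001
Sum = 7.914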